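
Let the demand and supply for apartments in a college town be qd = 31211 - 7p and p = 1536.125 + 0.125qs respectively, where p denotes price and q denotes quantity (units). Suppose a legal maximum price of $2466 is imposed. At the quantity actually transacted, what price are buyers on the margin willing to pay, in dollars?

3396

Rearranging supply gives qs = 8p - 12289. Without the control the market clears where 31211 - 7p = 8p - 12289, i.e. p* = 2900 and q* = 10911.
Because the ceiling (2466) lies below the market-clearing price, it is binding.
At p = 2466: qd = 31211 - 7·2466 = 13949 and qs = 8·2466 - 12289 = 7439.
Only 7439 units reach the market. On the demand curve, the marginal buyer's willingness to pay at q = 7439 is (31211 - 7439)/7 = 3396.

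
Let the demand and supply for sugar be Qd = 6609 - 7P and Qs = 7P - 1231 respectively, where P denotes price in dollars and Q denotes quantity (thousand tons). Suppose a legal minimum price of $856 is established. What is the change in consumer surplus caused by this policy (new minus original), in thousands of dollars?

Setting quantity demanded equal to quantity supplied, 6609 - 7P = 7P - 1231, gives P* = 560 and Q* = 2689.
The floor of 856 is above the equilibrium price 560, so it binds.
At P = 856: Qd = 6609 - 7·856 = 617 and Qs = 7·856 - 1231 = 4761.
Consumer surplus without the control is ½ · (6609/7 - 560) · 2689 = 7230721/14.
With the floor, consumers buy 617 units at 856, so CS = ½ · (6609/7 - 856) · 617 = 380689/14.
Change in consumer surplus = 380689/14 - 7230721/14 = -489288.

-489288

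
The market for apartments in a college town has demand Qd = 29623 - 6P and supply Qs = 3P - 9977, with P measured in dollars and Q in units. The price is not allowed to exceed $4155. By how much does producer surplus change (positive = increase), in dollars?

Setting quantity demanded equal to quantity supplied, 29623 - 6P = 3P - 9977, gives P* = 4400 and Q* = 3223.
The ceiling of 4155 is below the equilibrium price 4400, so it binds.
At P = 4155: Qd = 29623 - 6·4155 = 4693 and Qs = 3·4155 - 9977 = 2488.
Producer surplus without the control is ½ · (4400 - 9977/3) · 3223 = 10387729/6.
With the ceiling, producers sell 2488 units at 4155, so PS = ½ · (4155 - 9977/3) · 2488 = 3095072/3.
Change in producer surplus = 3095072/3 - 10387729/6 = -699597.5.

-699597.5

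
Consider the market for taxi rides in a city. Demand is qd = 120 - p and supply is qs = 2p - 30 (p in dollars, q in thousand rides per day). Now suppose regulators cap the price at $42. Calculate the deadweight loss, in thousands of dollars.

Without the control the market clears where 120 - p = 2p - 30, i.e. p* = 50 and q* = 70.
The ceiling of 42 is below the equilibrium price 50, so it binds.
At p = 42: qd = 120 - 42 = 78 and qs = 2·42 - 30 = 54.
Quantity traded falls to 54. At q = 54 the demand price is 120 - 54 = 66 and the supply price is (30 + 54)/2 = 42.
Deadweight loss = ½ · (66 - 42) · (70 - 54) = ½ · 24 · 16 = 192.

192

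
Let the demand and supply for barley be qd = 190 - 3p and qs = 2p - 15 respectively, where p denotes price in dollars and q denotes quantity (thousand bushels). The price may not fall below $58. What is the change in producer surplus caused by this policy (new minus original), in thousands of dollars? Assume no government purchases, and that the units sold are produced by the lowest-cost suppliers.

-378.25

In a free market, 190 - 3p = 2p - 15 gives the equilibrium p* = 41, q* = 67.
Since 58 > 41, the floor is binding.
At p = 58: qd = 190 - 3·58 = 16 and qs = 2·58 - 15 = 101.
Producer surplus without the control is ½ · (41 - 7.5) · 67 = 1122.25.
With the floor, 16 units are sold at 58. The supply price at q = 16 is 15.5, so PS = ½ · [(58 - 7.5) + (58 - 15.5)] · 16 = 744.
Change in producer surplus = 744 - 1122.25 = -378.25.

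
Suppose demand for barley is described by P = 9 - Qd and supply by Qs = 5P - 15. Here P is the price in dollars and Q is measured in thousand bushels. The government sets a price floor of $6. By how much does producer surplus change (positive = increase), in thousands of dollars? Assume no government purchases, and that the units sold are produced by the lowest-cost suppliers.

Rearranging demand gives Qd = 9 - P. Equilibrium: 9 - P = 5P - 15, so 24 = 6P and P* = 4, Q* = 5.
The floor of 6 is above the equilibrium price 4, so it binds.
At P = 6: Qd = 9 - 6 = 3 and Qs = 5·6 - 15 = 15.
Producer surplus without the control is ½ · (4 - 3) · 5 = 2.5.
With the floor, 3 units are sold at 6. The supply price at Q = 3 is 3.6, so PS = ½ · [(6 - 3) + (6 - 3.6)] · 3 = 8.1.
Change in producer surplus = 8.1 - 2.5 = 5.6.

5.6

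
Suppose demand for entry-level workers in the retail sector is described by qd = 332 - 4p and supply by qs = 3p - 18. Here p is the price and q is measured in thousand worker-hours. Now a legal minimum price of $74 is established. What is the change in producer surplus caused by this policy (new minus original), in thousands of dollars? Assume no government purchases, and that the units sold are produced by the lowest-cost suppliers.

Equilibrium: 332 - 4p = 3p - 18, so 350 = 7p and p* = 50, q* = 132.
Because the floor (74) lies above the market-clearing price, it is binding.
At p = 74: qd = 332 - 4·74 = 36 and qs = 3·74 - 18 = 204.
Producer surplus without the control is ½ · (50 - 6) · 132 = 2904.
With the floor, 36 units are sold at 74. The supply price at q = 36 is 18, so PS = ½ · [(74 - 6) + (74 - 18)] · 36 = 2232.
Change in producer surplus = 2232 - 2904 = -672.

-672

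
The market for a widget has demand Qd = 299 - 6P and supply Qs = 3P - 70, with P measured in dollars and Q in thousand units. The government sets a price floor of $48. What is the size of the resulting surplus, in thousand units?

Setting quantity demanded equal to quantity supplied, 299 - 6P = 3P - 70, gives P* = 41 and Q* = 53.
Because the floor (48) lies above the market-clearing price, it is binding.
At P = 48: Qd = 299 - 6·48 = 11 and Qs = 3·48 - 70 = 74.
Surplus = Qs - Qd = 74 - 11 = 63.

63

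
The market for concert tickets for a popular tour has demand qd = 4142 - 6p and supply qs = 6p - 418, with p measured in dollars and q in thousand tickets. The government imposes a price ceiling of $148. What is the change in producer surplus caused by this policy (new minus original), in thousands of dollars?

-270512

In a free market, 4142 - 6p = 6p - 418 gives the equilibrium p* = 380, q* = 1862.
The ceiling of 148 is below the equilibrium price 380, so it binds.
At p = 148: qd = 4142 - 6·148 = 3254 and qs = 6·148 - 418 = 470.
Producer surplus without the control is ½ · (380 - 209/3) · 1862 = 866761/3.
With the ceiling, producers sell 470 units at 148, so PS = ½ · (148 - 209/3) · 470 = 55225/3.
Change in producer surplus = 55225/3 - 866761/3 = -270512.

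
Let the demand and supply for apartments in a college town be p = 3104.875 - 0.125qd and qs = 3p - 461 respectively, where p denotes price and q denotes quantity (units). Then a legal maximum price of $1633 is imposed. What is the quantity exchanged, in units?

4438

Rearranging demand gives qd = 24839 - 8p. Equilibrium: 24839 - 8p = 3p - 461, so 25300 = 11p and p* = 2300, q* = 6439.
Because the ceiling (1633) lies below the market-clearing price, it is binding.
At p = 1633: qd = 24839 - 8·1633 = 11775 and qs = 3·1633 - 461 = 4438.
The quantity actually transacted is the short side, supply: 4438.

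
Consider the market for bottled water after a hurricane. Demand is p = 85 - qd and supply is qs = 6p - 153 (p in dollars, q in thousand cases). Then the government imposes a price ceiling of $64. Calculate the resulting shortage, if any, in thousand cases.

0

Rearranging demand gives qd = 85 - p. In a free market, 85 - p = 6p - 153 gives the equilibrium p* = 34, q* = 51.
Since 64 is above p* = 34, the ceiling does not bind and the free-market outcome prevails.
Since the control does not bind, there is no shortage.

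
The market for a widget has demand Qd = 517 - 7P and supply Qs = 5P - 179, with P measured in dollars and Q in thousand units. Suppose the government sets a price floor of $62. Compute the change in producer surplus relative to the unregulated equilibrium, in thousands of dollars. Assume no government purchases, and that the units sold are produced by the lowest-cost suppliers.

253.6

Equilibrium: 517 - 7P = 5P - 179, so 696 = 12P and P* = 58, Q* = 111.
The floor of 62 is above the equilibrium price 58, so it binds.
At P = 62: Qd = 517 - 7·62 = 83 and Qs = 5·62 - 179 = 131.
Producer surplus without the control is ½ · (58 - 35.8) · 111 = 1232.1.
With the floor, 83 units are sold at 62. The supply price at Q = 83 is 52.4, so PS = ½ · [(62 - 35.8) + (62 - 52.4)] · 83 = 1485.7.
Change in producer surplus = 1485.7 - 1232.1 = 253.6.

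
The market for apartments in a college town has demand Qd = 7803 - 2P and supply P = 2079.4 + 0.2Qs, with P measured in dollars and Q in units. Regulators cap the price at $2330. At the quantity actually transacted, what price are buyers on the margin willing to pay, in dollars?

3275

Rearranging supply gives Qs = 5P - 10397. In a free market, 7803 - 2P = 5P - 10397 gives the equilibrium P* = 2600, Q* = 2603.
Because the ceiling (2330) lies below the market-clearing price, it is binding.
At P = 2330: Qd = 7803 - 2·2330 = 3143 and Qs = 5·2330 - 10397 = 1253.
Only 1253 units reach the market. On the demand curve, the marginal buyer's willingness to pay at Q = 1253 is (7803 - 1253)/2 = 3275.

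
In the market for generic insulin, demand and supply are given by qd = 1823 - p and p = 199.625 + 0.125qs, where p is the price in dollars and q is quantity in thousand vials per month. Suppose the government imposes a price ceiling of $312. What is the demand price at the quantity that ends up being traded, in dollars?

Rearranging supply gives qs = 8p - 1597. Without the control the market clears where 1823 - p = 8p - 1597, i.e. p* = 380 and q* = 1443.
The ceiling of 312 is below the equilibrium price 380, so it binds.
At p = 312: qd = 1823 - 312 = 1511 and qs = 8·312 - 1597 = 899.
Only 899 units reach the market. On the demand curve, the marginal buyer's willingness to pay at q = 899 is (1823 - 899) = 924.

924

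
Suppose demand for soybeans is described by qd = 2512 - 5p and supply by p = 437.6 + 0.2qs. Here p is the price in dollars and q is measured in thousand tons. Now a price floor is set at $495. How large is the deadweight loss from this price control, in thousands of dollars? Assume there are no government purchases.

3125

Rearranging supply gives qs = 5p - 2188. In a free market, 2512 - 5p = 5p - 2188 gives the equilibrium p* = 470, q* = 162.
The floor of 495 is above the equilibrium price 470, so it binds.
At p = 495: qd = 2512 - 5·495 = 37 and qs = 5·495 - 2188 = 287.
Quantity traded falls to 37. At q = 37 the demand price is (2512 - 37)/5 = 495 and the supply price is (2188 + 37)/5 = 445.
Deadweight loss = ½ · (495 - 445) · (162 - 37) = ½ · 50 · 125 = 3125.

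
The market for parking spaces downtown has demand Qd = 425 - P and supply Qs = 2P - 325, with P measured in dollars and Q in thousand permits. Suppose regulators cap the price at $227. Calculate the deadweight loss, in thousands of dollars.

Equilibrium: 425 - P = 2P - 325, so 750 = 3P and P* = 250, Q* = 175.
Because the ceiling (227) lies below the market-clearing price, it is binding.
At P = 227: Qd = 425 - 227 = 198 and Qs = 2·227 - 325 = 129.
Quantity traded falls to 129. At Q = 129 the demand price is 425 - 129 = 296 and the supply price is (325 + 129)/2 = 227.
Deadweight loss = ½ · (296 - 227) · (175 - 129) = ½ · 69 · 46 = 1587.

1587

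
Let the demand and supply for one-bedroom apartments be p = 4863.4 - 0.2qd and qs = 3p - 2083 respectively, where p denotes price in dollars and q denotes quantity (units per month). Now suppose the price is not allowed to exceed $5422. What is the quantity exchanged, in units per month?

Rearranging demand gives qd = 24317 - 5p. Equilibrium: 24317 - 5p = 3p - 2083, so 26400 = 8p and p* = 3300, q* = 7817.
The ceiling of 5422 is above the equilibrium price 3300, so it is not binding; the market clears at p* = 3300, q* = 7817.

7817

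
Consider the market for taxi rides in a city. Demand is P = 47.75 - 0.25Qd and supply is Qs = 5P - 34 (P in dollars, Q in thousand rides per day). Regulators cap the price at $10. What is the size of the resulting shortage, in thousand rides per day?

135

Rearranging demand gives Qd = 191 - 4P. Without the control the market clears where 191 - 4P = 5P - 34, i.e. P* = 25 and Q* = 91.
Because the ceiling (10) lies below the market-clearing price, it is binding.
At P = 10: Qd = 191 - 4·10 = 151 and Qs = 5·10 - 34 = 16.
Shortage = Qd - Qs = 151 - 16 = 135.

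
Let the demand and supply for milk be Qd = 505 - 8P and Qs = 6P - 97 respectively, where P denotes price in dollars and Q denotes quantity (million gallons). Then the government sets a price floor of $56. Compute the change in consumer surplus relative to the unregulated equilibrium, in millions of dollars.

-1417

Setting quantity demanded equal to quantity supplied, 505 - 8P = 6P - 97, gives P* = 43 and Q* = 161.
Since 56 > 43, the floor is binding.
At P = 56: Qd = 505 - 8·56 = 57 and Qs = 6·56 - 97 = 239.
Consumer surplus without the control is ½ · (63.125 - 43) · 161 = 1620.0625.
With the floor, consumers buy 57 units at 56, so CS = ½ · (63.125 - 56) · 57 = 203.0625.
Change in consumer surplus = 203.0625 - 1620.0625 = -1417.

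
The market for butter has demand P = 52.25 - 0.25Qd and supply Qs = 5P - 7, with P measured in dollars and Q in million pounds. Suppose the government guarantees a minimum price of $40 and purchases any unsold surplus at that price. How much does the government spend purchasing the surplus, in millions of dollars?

Rearranging demand gives Qd = 209 - 4P. Equilibrium: 209 - 4P = 5P - 7, so 216 = 9P and P* = 24, Q* = 113.
Because the floor (40) lies above the market-clearing price, it is binding.
At P = 40: Qd = 209 - 4·40 = 49 and Qs = 5·40 - 7 = 193.
Surplus = Qs - Qd = 144.
Government expenditure = surplus × support price = 144 × 40 = 5760.

5760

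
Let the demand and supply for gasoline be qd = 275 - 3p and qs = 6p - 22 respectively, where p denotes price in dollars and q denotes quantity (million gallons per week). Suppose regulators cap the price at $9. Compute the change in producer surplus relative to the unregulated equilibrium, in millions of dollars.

Setting quantity demanded equal to quantity supplied, 275 - 3p = 6p - 22, gives p* = 33 and q* = 176.
The ceiling of 9 is below the equilibrium price 33, so it binds.
At p = 9: qd = 275 - 3·9 = 248 and qs = 6·9 - 22 = 32.
Producer surplus without the control is ½ · (33 - 11/3) · 176 = 7744/3.
With the ceiling, producers sell 32 units at 9, so PS = ½ · (9 - 11/3) · 32 = 256/3.
Change in producer surplus = 256/3 - 7744/3 = -2496.

-2496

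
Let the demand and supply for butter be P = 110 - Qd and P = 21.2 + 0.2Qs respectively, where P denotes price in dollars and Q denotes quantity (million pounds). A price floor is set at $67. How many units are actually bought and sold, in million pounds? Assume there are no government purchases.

Rearranging demand gives Qd = 110 - P; rearranging supply gives Qs = 5P - 106. In a free market, 110 - P = 5P - 106 gives the equilibrium P* = 36, Q* = 74.
Because the floor (67) lies above the market-clearing price, it is binding.
At P = 67: Qd = 110 - 67 = 43 and Qs = 5·67 - 106 = 229.
The quantity actually transacted is the short side, demand: 43.

43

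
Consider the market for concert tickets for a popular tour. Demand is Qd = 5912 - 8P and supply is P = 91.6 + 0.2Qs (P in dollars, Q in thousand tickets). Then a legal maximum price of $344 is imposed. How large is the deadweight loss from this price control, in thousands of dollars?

Rearranging supply gives Qs = 5P - 458. Without the control the market clears where 5912 - 8P = 5P - 458, i.e. P* = 490 and Q* = 1992.
Because the ceiling (344) lies below the market-clearing price, it is binding.
At P = 344: Qd = 5912 - 8·344 = 3160 and Qs = 5·344 - 458 = 1262.
Quantity traded falls to 1262. At Q = 1262 the demand price is (5912 - 1262)/8 = 581.25 and the supply price is (458 + 1262)/5 = 344.
Deadweight loss = ½ · (581.25 - 344) · (1992 - 1262) = ½ · 237.25 · 730 = 86596.25.

86596.25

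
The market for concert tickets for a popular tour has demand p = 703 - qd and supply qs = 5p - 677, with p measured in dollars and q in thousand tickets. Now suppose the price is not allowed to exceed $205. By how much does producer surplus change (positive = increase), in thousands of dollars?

Rearranging demand gives qd = 703 - p. Setting quantity demanded equal to quantity supplied, 703 - p = 5p - 677, gives p* = 230 and q* = 473.
The ceiling of 205 is below the equilibrium price 230, so it binds.
At p = 205: qd = 703 - 205 = 498 and qs = 5·205 - 677 = 348.
Producer surplus without the control is ½ · (230 - 135.4) · 473 = 22372.9.
With the ceiling, producers sell 348 units at 205, so PS = ½ · (205 - 135.4) · 348 = 12110.4.
Change in producer surplus = 12110.4 - 22372.9 = -10262.5.

-10262.5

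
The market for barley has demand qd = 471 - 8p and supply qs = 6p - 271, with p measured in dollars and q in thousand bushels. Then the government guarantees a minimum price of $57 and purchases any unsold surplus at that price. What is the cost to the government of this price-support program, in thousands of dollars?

3192

Equilibrium: 471 - 8p = 6p - 271, so 742 = 14p and p* = 53, q* = 47.
Since 57 > 53, the floor is binding.
At p = 57: qd = 471 - 8·57 = 15 and qs = 6·57 - 271 = 71.
Surplus = qs - qd = 56.
Government expenditure = surplus × support price = 56 × 57 = 3192.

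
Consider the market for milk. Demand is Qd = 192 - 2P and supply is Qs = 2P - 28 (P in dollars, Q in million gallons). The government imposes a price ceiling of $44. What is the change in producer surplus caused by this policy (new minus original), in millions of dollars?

-781

In a free market, 192 - 2P = 2P - 28 gives the equilibrium P* = 55, Q* = 82.
Since 44 < 55, the ceiling is binding.
At P = 44: Qd = 192 - 2·44 = 104 and Qs = 2·44 - 28 = 60.
Producer surplus without the control is ½ · (55 - 14) · 82 = 1681.
With the ceiling, producers sell 60 units at 44, so PS = ½ · (44 - 14) · 60 = 900.
Change in producer surplus = 900 - 1681 = -781.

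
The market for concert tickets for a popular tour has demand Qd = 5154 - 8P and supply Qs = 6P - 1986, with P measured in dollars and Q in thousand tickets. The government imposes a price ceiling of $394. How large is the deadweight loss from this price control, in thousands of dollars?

70644

Without the control the market clears where 5154 - 8P = 6P - 1986, i.e. P* = 510 and Q* = 1074.
Because the ceiling (394) lies below the market-clearing price, it is binding.
At P = 394: Qd = 5154 - 8·394 = 2002 and Qs = 6·394 - 1986 = 378.
Quantity traded falls to 378. At Q = 378 the demand price is (5154 - 378)/8 = 597 and the supply price is (1986 + 378)/6 = 394.
Deadweight loss = ½ · (597 - 394) · (1074 - 378) = ½ · 203 · 696 = 70644.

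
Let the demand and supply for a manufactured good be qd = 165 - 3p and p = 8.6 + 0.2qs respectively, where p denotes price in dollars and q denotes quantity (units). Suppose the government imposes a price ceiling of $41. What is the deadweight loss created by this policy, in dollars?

0

Rearranging supply gives qs = 5p - 43. Without the control the market clears where 165 - 3p = 5p - 43, i.e. p* = 26 and q* = 87.
Since 41 is above p* = 26, the ceiling does not bind and the free-market outcome prevails.
Since the control does not bind, no trades are prevented and deadweight loss is zero.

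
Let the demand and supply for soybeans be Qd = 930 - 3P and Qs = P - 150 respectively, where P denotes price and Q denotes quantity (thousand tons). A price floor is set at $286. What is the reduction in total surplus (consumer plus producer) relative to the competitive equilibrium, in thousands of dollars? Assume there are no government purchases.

1536

In a free market, 930 - 3P = P - 150 gives the equilibrium P* = 270, Q* = 120.
Since 286 > 270, the floor is binding.
At P = 286: Qd = 930 - 3·286 = 72 and Qs = 286 - 150 = 136.
Quantity traded falls to 72. At Q = 72 the demand price is (930 - 72)/3 = 286 and the supply price is 150 + 72 = 222.
Deadweight loss = ½ · (286 - 222) · (120 - 72) = ½ · 64 · 48 = 1536.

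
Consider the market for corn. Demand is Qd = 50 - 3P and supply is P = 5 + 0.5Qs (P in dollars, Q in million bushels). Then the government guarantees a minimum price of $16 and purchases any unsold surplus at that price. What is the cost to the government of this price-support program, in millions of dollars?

320

Rearranging supply gives Qs = 2P - 10. In a free market, 50 - 3P = 2P - 10 gives the equilibrium P* = 12, Q* = 14.
Since 16 > 12, the floor is binding.
At P = 16: Qd = 50 - 3·16 = 2 and Qs = 2·16 - 10 = 22.
Surplus = Qs - Qd = 20.
Government expenditure = surplus × support price = 20 × 16 = 320.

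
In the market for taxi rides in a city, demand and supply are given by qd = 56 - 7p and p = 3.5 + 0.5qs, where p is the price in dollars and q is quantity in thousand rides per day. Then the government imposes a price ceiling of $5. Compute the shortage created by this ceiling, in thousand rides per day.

Rearranging supply gives qs = 2p - 7. Without the control the market clears where 56 - 7p = 2p - 7, i.e. p* = 7 and q* = 7.
The ceiling of 5 is below the equilibrium price 7, so it binds.
At p = 5: qd = 56 - 7·5 = 21 and qs = 2·5 - 7 = 3.
Shortage = qd - qs = 21 - 3 = 18.

18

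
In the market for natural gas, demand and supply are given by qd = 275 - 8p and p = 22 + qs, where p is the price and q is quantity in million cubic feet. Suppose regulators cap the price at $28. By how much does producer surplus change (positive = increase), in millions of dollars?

Rearranging supply gives qs = p - 22. In a free market, 275 - 8p = p - 22 gives the equilibrium p* = 33, q* = 11.
The ceiling of 28 is below the equilibrium price 33, so it binds.
At p = 28: qd = 275 - 8·28 = 51 and qs = 28 - 22 = 6.
Producer surplus without the control is ½ · (33 - 22) · 11 = 60.5.
With the ceiling, producers sell 6 units at 28, so PS = ½ · (28 - 22) · 6 = 18.
Change in producer surplus = 18 - 60.5 = -42.5.

-42.5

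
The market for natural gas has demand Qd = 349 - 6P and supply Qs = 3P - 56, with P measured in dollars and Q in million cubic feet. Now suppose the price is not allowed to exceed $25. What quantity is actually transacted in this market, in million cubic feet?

19

Without the control the market clears where 349 - 6P = 3P - 56, i.e. P* = 45 and Q* = 79.
Since 25 < 45, the ceiling is binding.
At P = 25: Qd = 349 - 6·25 = 199 and Qs = 3·25 - 56 = 19.
The quantity actually transacted is the short side, supply: 19.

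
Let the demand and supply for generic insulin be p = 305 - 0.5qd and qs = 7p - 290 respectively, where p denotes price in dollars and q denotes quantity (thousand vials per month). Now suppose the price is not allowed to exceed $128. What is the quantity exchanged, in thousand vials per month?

410

Rearranging demand gives qd = 610 - 2p. Equilibrium: 610 - 2p = 7p - 290, so 900 = 9p and p* = 100, q* = 410.
The ceiling of 128 is above the equilibrium price 100, so it is not binding; the market clears at p* = 100, q* = 410.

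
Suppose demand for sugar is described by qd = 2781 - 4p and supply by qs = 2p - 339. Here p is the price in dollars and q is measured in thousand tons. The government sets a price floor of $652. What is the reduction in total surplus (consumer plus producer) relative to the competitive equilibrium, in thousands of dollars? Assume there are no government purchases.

104544

In a free market, 2781 - 4p = 2p - 339 gives the equilibrium p* = 520, q* = 701.
The floor of 652 is above the equilibrium price 520, so it binds.
At p = 652: qd = 2781 - 4·652 = 173 and qs = 2·652 - 339 = 965.
Quantity traded falls to 173. At q = 173 the demand price is (2781 - 173)/4 = 652 and the supply price is (339 + 173)/2 = 256.
Deadweight loss = ½ · (652 - 256) · (701 - 173) = ½ · 396 · 528 = 104544.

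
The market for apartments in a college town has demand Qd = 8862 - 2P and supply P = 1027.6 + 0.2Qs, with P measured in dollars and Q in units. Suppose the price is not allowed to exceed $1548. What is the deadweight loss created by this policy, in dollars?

Rearranging supply gives Qs = 5P - 5138. Setting quantity demanded equal to quantity supplied, 8862 - 2P = 5P - 5138, gives P* = 2000 and Q* = 4862.
The ceiling of 1548 is below the equilibrium price 2000, so it binds.
At P = 1548: Qd = 8862 - 2·1548 = 5766 and Qs = 5·1548 - 5138 = 2602.
Quantity traded falls to 2602. At Q = 2602 the demand price is (8862 - 2602)/2 = 3130 and the supply price is (5138 + 2602)/5 = 1548.
Deadweight loss = ½ · (3130 - 1548) · (4862 - 2602) = ½ · 1582 · 2260 = 1787660.

1787660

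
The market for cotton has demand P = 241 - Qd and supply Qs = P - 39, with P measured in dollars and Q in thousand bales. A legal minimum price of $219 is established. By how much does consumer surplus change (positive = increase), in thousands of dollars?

-4858.5

Rearranging demand gives Qd = 241 - P. Setting quantity demanded equal to quantity supplied, 241 - P = P - 39, gives P* = 140 and Q* = 101.
Since 219 > 140, the floor is binding.
At P = 219: Qd = 241 - 219 = 22 and Qs = 219 - 39 = 180.
Consumer surplus without the control is ½ · (241 - 140) · 101 = 5100.5.
With the floor, consumers buy 22 units at 219, so CS = ½ · (241 - 219) · 22 = 242.
Change in consumer surplus = 242 - 5100.5 = -4858.5.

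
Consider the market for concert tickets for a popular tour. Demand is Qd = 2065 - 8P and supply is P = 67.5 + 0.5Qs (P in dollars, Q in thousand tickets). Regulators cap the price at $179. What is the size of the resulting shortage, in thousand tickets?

Rearranging supply gives Qs = 2P - 135. In a free market, 2065 - 8P = 2P - 135 gives the equilibrium P* = 220, Q* = 305.
Since 179 < 220, the ceiling is binding.
At P = 179: Qd = 2065 - 8·179 = 633 and Qs = 2·179 - 135 = 223.
Shortage = Qd - Qs = 633 - 223 = 410.

410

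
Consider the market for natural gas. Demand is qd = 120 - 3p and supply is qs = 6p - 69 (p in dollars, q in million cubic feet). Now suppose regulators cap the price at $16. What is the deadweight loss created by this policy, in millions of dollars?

Equilibrium: 120 - 3p = 6p - 69, so 189 = 9p and p* = 21, q* = 57.
Because the ceiling (16) lies below the market-clearing price, it is binding.
At p = 16: qd = 120 - 3·16 = 72 and qs = 6·16 - 69 = 27.
Quantity traded falls to 27. At q = 27 the demand price is (120 - 27)/3 = 31 and the supply price is (69 + 27)/6 = 16.
Deadweight loss = ½ · (31 - 16) · (57 - 27) = ½ · 15 · 30 = 225.

225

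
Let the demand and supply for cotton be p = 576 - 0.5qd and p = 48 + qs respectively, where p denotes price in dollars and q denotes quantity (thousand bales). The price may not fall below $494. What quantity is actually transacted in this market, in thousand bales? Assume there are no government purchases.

164

Rearranging demand gives qd = 1152 - 2p; rearranging supply gives qs = p - 48. Setting quantity demanded equal to quantity supplied, 1152 - 2p = p - 48, gives p* = 400 and q* = 352.
The floor of 494 is above the equilibrium price 400, so it binds.
At p = 494: qd = 1152 - 2·494 = 164 and qs = 494 - 48 = 446.
The quantity actually transacted is the short side, demand: 164.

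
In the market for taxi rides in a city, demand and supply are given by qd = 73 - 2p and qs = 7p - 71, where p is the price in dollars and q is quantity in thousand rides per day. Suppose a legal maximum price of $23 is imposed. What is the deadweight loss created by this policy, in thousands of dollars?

0

In a free market, 73 - 2p = 7p - 71 gives the equilibrium p* = 16, q* = 41.
Since 23 is above p* = 16, the ceiling does not bind and the free-market outcome prevails.
Since the control does not bind, no trades are prevented and deadweight loss is zero.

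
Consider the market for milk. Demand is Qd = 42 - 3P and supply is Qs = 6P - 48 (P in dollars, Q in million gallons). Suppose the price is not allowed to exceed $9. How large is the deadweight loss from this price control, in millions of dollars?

9

In a free market, 42 - 3P = 6P - 48 gives the equilibrium P* = 10, Q* = 12.
Because the ceiling (9) lies below the market-clearing price, it is binding.
At P = 9: Qd = 42 - 3·9 = 15 and Qs = 6·9 - 48 = 6.
Quantity traded falls to 6. At Q = 6 the demand price is (42 - 6)/3 = 12 and the supply price is (48 + 6)/6 = 9.
Deadweight loss = ½ · (12 - 9) · (12 - 6) = ½ · 3 · 6 = 9.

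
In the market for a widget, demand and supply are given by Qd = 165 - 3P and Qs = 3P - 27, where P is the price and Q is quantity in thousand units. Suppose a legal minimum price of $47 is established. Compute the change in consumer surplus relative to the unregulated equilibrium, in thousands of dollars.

-697.5

Setting quantity demanded equal to quantity supplied, 165 - 3P = 3P - 27, gives P* = 32 and Q* = 69.
The floor of 47 is above the equilibrium price 32, so it binds.
At P = 47: Qd = 165 - 3·47 = 24 and Qs = 3·47 - 27 = 114.
Consumer surplus without the control is ½ · (55 - 32) · 69 = 793.5.
With the floor, consumers buy 24 units at 47, so CS = ½ · (55 - 47) · 24 = 96.
Change in consumer surplus = 96 - 793.5 = -697.5.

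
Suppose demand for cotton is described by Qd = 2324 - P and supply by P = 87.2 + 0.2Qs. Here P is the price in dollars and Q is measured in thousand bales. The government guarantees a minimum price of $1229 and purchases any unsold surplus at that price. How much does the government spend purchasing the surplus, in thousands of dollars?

5670606

Rearranging supply gives Qs = 5P - 436. In a free market, 2324 - P = 5P - 436 gives the equilibrium P* = 460, Q* = 1864.
Because the floor (1229) lies above the market-clearing price, it is binding.
At P = 1229: Qd = 2324 - 1229 = 1095 and Qs = 5·1229 - 436 = 5709.
Surplus = Qs - Qd = 4614.
Government expenditure = surplus × support price = 4614 × 1229 = 5670606.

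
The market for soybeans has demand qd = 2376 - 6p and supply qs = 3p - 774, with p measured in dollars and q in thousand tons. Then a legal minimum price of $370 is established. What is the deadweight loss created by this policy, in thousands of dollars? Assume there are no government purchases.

3600

Equilibrium: 2376 - 6p = 3p - 774, so 3150 = 9p and p* = 350, q* = 276.
Since 370 > 350, the floor is binding.
At p = 370: qd = 2376 - 6·370 = 156 and qs = 3·370 - 774 = 336.
Quantity traded falls to 156. At q = 156 the demand price is (2376 - 156)/6 = 370 and the supply price is (774 + 156)/3 = 310.
Deadweight loss = ½ · (370 - 310) · (276 - 156) = ½ · 60 · 120 = 3600.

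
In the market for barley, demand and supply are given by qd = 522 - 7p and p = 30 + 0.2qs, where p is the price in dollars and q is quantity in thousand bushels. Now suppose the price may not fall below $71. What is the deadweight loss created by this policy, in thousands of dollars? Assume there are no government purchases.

Rearranging supply gives qs = 5p - 150. Equilibrium: 522 - 7p = 5p - 150, so 672 = 12p and p* = 56, q* = 130.
The floor of 71 is above the equilibrium price 56, so it binds.
At p = 71: qd = 522 - 7·71 = 25 and qs = 5·71 - 150 = 205.
Quantity traded falls to 25. At q = 25 the demand price is (522 - 25)/7 = 71 and the supply price is (150 + 25)/5 = 35.
Deadweight loss = ½ · (71 - 35) · (130 - 25) = ½ · 36 · 105 = 1890.

1890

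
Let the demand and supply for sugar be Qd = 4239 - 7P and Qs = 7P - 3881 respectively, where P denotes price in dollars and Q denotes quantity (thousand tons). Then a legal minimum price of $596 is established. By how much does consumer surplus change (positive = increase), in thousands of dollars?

-1968

In a free market, 4239 - 7P = 7P - 3881 gives the equilibrium P* = 580, Q* = 179.
The floor of 596 is above the equilibrium price 580, so it binds.
At P = 596: Qd = 4239 - 7·596 = 67 and Qs = 7·596 - 3881 = 291.
Consumer surplus without the control is ½ · (4239/7 - 580) · 179 = 32041/14.
With the floor, consumers buy 67 units at 596, so CS = ½ · (4239/7 - 596) · 67 = 4489/14.
Change in consumer surplus = 4489/14 - 32041/14 = -1968.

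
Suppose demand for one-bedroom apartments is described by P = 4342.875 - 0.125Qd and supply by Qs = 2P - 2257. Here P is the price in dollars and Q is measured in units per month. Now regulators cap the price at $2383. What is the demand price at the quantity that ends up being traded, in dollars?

4029.25

Rearranging demand gives Qd = 34743 - 8P. In a free market, 34743 - 8P = 2P - 2257 gives the equilibrium P* = 3700, Q* = 5143.
Because the ceiling (2383) lies below the market-clearing price, it is binding.
At P = 2383: Qd = 34743 - 8·2383 = 15679 and Qs = 2·2383 - 2257 = 2509.
Only 2509 units reach the market. On the demand curve, the marginal buyer's willingness to pay at Q = 2509 is (34743 - 2509)/8 = 4029.25.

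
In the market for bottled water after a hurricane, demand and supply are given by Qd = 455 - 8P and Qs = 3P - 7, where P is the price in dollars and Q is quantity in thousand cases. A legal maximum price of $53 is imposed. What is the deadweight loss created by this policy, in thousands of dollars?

Setting quantity demanded equal to quantity supplied, 455 - 8P = 3P - 7, gives P* = 42 and Q* = 119.
The ceiling of 53 is above the equilibrium price 42, so it is not binding; the market clears at P* = 42, Q* = 119.
Since the control does not bind, no trades are prevented and deadweight loss is zero.

0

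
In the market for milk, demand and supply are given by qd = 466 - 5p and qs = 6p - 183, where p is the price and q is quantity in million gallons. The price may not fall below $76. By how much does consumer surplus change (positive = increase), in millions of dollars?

-2184.5

Without the control the market clears where 466 - 5p = 6p - 183, i.e. p* = 59 and q* = 171.
Since 76 > 59, the floor is binding.
At p = 76: qd = 466 - 5·76 = 86 and qs = 6·76 - 183 = 273.
Consumer surplus without the control is ½ · (93.2 - 59) · 171 = 2924.1.
With the floor, consumers buy 86 units at 76, so CS = ½ · (93.2 - 76) · 86 = 739.6.
Change in consumer surplus = 739.6 - 2924.1 = -2184.5.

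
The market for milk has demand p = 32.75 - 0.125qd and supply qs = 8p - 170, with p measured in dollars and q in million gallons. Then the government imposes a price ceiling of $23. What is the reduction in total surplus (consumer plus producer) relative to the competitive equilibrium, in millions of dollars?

Rearranging demand gives qd = 262 - 8p. Equilibrium: 262 - 8p = 8p - 170, so 432 = 16p and p* = 27, q* = 46.
Since 23 < 27, the ceiling is binding.
At p = 23: qd = 262 - 8·23 = 78 and qs = 8·23 - 170 = 14.
Quantity traded falls to 14. At q = 14 the demand price is (262 - 14)/8 = 31 and the supply price is (170 + 14)/8 = 23.
Deadweight loss = ½ · (31 - 23) · (46 - 14) = ½ · 8 · 32 = 128.

128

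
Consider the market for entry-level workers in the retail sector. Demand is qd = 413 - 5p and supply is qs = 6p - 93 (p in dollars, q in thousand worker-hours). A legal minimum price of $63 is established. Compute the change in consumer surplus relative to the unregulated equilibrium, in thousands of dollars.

Setting quantity demanded equal to quantity supplied, 413 - 5p = 6p - 93, gives p* = 46 and q* = 183.
Since 63 > 46, the floor is binding.
At p = 63: qd = 413 - 5·63 = 98 and qs = 6·63 - 93 = 285.
Consumer surplus without the control is ½ · (82.6 - 46) · 183 = 3348.9.
With the floor, consumers buy 98 units at 63, so CS = ½ · (82.6 - 63) · 98 = 960.4.
Change in consumer surplus = 960.4 - 3348.9 = -2388.5.

-2388.5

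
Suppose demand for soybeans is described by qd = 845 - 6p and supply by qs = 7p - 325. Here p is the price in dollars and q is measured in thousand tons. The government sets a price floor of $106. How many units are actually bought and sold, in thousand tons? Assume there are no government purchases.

Setting quantity demanded equal to quantity supplied, 845 - 6p = 7p - 325, gives p* = 90 and q* = 305.
The floor of 106 is above the equilibrium price 90, so it binds.
At p = 106: qd = 845 - 6·106 = 209 and qs = 7·106 - 325 = 417.
The quantity actually transacted is the short side, demand: 209.

209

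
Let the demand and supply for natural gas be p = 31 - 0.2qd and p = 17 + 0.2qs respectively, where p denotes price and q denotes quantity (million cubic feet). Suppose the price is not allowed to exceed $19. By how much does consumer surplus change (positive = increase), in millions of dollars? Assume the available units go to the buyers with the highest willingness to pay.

Rearranging demand gives qd = 155 - 5p; rearranging supply gives qs = 5p - 85. Equilibrium: 155 - 5p = 5p - 85, so 240 = 10p and p* = 24, q* = 35.
Since 19 < 24, the ceiling is binding.
At p = 19: qd = 155 - 5·19 = 60 and qs = 5·19 - 85 = 10.
Consumer surplus without the control is ½ · (31 - 24) · 35 = 122.5.
With the ceiling, 10 units are sold at 19 (assume they go to the highest-value buyers). The demand price at q = 10 is 29, so CS = ½ · [(31 - 19) + (29 - 19)] · 10 = 110.
Change in consumer surplus = 110 - 122.5 = -12.5.

-12.5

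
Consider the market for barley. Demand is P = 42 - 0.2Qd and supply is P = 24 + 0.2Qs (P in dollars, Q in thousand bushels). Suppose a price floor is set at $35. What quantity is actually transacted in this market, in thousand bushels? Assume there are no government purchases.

35

Rearranging demand gives Qd = 210 - 5P; rearranging supply gives Qs = 5P - 120. Setting quantity demanded equal to quantity supplied, 210 - 5P = 5P - 120, gives P* = 33 and Q* = 45.
Since 35 > 33, the floor is binding.
At P = 35: Qd = 210 - 5·35 = 35 and Qs = 5·35 - 120 = 55.
The quantity actually transacted is the short side, demand: 35.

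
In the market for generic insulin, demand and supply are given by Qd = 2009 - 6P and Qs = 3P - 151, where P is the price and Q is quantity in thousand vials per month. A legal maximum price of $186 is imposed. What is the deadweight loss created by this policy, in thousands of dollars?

In a free market, 2009 - 6P = 3P - 151 gives the equilibrium P* = 240, Q* = 569.
Since 186 < 240, the ceiling is binding.
At P = 186: Qd = 2009 - 6·186 = 893 and Qs = 3·186 - 151 = 407.
Quantity traded falls to 407. At Q = 407 the demand price is (2009 - 407)/6 = 267 and the supply price is (151 + 407)/3 = 186.
Deadweight loss = ½ · (267 - 186) · (569 - 407) = ½ · 81 · 162 = 6561.

6561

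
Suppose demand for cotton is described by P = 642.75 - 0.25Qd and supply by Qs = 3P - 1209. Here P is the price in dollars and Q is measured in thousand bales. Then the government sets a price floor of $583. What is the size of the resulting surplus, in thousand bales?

Rearranging demand gives Qd = 2571 - 4P. Without the control the market clears where 2571 - 4P = 3P - 1209, i.e. P* = 540 and Q* = 411.
Because the floor (583) lies above the market-clearing price, it is binding.
At P = 583: Qd = 2571 - 4·583 = 239 and Qs = 3·583 - 1209 = 540.
Surplus = Qs - Qd = 540 - 239 = 301.

301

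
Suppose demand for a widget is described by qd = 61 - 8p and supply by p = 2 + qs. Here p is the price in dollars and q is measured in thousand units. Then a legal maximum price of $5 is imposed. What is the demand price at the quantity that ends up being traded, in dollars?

7.25

Rearranging supply gives qs = p - 2. Without the control the market clears where 61 - 8p = p - 2, i.e. p* = 7 and q* = 5.
The ceiling of 5 is below the equilibrium price 7, so it binds.
At p = 5: qd = 61 - 8·5 = 21 and qs = 5 - 2 = 3.
Only 3 units reach the market. On the demand curve, the marginal buyer's willingness to pay at q = 3 is (61 - 3)/8 = 7.25.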